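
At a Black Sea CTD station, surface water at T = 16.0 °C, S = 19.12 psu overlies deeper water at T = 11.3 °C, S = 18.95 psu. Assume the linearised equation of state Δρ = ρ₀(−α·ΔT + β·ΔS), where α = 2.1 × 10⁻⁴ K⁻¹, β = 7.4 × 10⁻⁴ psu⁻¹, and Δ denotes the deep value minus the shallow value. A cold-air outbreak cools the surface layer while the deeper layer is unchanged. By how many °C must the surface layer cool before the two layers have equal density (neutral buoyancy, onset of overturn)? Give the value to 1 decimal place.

Neutral buoyancy requires Δρ = 0, i.e. −α(T_deep − T_surf′) + β(S_deep − S_surf) = 0.
T_surf′ = T_deep − (β/α)·ΔS = 11.3 − (7.4 × 10⁻⁴/2.1 × 10⁻⁴)·(-0.17) = 11.899 °C.
Cooling required: 16.0 − (11.899) = 4.101 °C.

4.1 °C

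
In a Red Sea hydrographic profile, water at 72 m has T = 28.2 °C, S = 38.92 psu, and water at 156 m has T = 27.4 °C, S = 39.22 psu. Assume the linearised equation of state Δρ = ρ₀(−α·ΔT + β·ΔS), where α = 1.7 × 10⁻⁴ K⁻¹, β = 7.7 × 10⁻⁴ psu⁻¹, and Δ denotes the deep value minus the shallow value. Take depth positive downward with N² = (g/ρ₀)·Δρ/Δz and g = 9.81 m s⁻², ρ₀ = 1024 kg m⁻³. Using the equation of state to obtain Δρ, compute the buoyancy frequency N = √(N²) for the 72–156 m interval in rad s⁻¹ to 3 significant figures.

6.55 × 10⁻³ rad s⁻¹

ΔT = -0.8 K, ΔS = +0.30 psu (deep − shallow).
Δρ/ρ₀ = −αΔT + βΔS = 1.36 × 10⁻⁴ + 2.31 × 10⁻⁴ = 3.67 × 10⁻⁴, so Δρ ≈ 0.3758 kg m⁻³.
N² = (g/ρ₀)·Δρ/Δz = g·(Δρ/ρ₀)/Δz = 9.81 × 3.67 × 10⁻⁴ / 84 = 4.2860 × 10⁻⁵ s⁻².
N = √(4.2860 × 10⁻⁵) = 6.5468 × 10⁻³ rad s⁻¹ ≈ 6.55 × 10⁻³ rad s⁻¹.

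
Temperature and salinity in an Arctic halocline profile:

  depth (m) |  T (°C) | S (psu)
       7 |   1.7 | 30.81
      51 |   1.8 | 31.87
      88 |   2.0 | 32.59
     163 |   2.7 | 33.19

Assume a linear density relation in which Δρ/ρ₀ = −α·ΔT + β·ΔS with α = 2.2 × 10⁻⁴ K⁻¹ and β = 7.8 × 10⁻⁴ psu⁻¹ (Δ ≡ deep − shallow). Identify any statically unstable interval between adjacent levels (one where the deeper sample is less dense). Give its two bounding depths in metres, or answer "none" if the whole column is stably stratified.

none

Evaluate Δρ/ρ₀ = −αΔT + βΔS across each adjacent pair:
  7–51 m: −αΔT+βΔS = −(2.2 × 10⁻⁴)(+0.1)+(7.8 × 10⁻⁴)(+1.06) = 8.0 × 10⁻⁴ → stable
  51–88 m: −αΔT+βΔS = −(2.2 × 10⁻⁴)(+0.2)+(7.8 × 10⁻⁴)(+0.72) = 5.2 × 10⁻⁴ → stable
  88–163 m: −αΔT+βΔS = −(2.2 × 10⁻⁴)(+0.7)+(7.8 × 10⁻⁴)(+0.60) = 3.1 × 10⁻⁴ → stable
Every interval has Δρ > 0: the column is stably stratified throughout.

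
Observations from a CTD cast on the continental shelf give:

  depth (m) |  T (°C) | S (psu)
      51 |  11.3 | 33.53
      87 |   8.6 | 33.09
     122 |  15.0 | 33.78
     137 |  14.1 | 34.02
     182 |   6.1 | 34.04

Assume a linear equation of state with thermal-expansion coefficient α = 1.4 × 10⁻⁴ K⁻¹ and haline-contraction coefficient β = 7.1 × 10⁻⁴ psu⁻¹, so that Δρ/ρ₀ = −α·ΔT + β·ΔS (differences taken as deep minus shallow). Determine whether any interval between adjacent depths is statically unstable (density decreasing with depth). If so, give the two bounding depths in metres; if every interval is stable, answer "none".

87–122 m

Evaluate Δρ/ρ₀ = −αΔT + βΔS across each adjacent pair:
  51–87 m: −αΔT+βΔS = −(1.4 × 10⁻⁴)(-2.7)+(7.1 × 10⁻⁴)(-0.44) = 6.6 × 10⁻⁵ → stable
  87–122 m: −αΔT+βΔS = −(1.4 × 10⁻⁴)(+6.4)+(7.1 × 10⁻⁴)(+0.69) = -4.1 × 10⁻⁴ → UNSTABLE
  122–137 m: −αΔT+βΔS = −(1.4 × 10⁻⁴)(-0.9)+(7.1 × 10⁻⁴)(+0.24) = 3.0 × 10⁻⁴ → stable
  137–182 m: −αΔT+βΔS = −(1.4 × 10⁻⁴)(-8.0)+(7.1 × 10⁻⁴)(+0.02) = 1.1 × 10⁻³ → stable
The 87–122 m interval has Δρ < 0: lighter water underlies denser water.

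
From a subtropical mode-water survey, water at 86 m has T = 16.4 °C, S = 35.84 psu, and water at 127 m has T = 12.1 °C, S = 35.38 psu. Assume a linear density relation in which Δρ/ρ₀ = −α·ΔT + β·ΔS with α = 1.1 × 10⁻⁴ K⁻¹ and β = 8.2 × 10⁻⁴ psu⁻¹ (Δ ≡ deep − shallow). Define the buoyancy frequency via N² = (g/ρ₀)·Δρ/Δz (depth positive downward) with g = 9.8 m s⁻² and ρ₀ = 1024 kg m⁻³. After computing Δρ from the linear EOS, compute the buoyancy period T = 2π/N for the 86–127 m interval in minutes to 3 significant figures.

ΔT = -4.3 K, ΔS = -0.46 psu (deep − shallow).
Δρ/ρ₀ = −αΔT + βΔS = 4.73 × 10⁻⁴ − 3.772 × 10⁻⁴ = 9.58 × 10⁻⁵, so Δρ ≈ 0.09810 kg m⁻³.
N² = (g/ρ₀)·Δρ/Δz = g·(Δρ/ρ₀)/Δz = 9.8 × 9.58 × 10⁻⁵ / 41 = 2.2899 × 10⁻⁵ s⁻².
N = √(2.2899 × 10⁻⁵) = 4.7853 × 10⁻³ rad s⁻¹ → T = 2π/N = 1.3130 × 10³ s = 21.883 min ≈ 21.9 min.

21.9 min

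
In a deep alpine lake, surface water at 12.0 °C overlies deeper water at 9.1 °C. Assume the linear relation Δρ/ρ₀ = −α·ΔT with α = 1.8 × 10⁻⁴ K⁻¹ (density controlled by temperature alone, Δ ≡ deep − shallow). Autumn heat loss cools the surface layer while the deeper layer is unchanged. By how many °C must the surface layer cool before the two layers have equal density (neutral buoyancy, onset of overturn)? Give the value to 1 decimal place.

With temperature the only control, equal density requires T_surf′ = T_deep.
T_surf′ = 9.1 °C.
Cooling required: 12.0 − 9.1 = 2.9 °C.

2.9 °C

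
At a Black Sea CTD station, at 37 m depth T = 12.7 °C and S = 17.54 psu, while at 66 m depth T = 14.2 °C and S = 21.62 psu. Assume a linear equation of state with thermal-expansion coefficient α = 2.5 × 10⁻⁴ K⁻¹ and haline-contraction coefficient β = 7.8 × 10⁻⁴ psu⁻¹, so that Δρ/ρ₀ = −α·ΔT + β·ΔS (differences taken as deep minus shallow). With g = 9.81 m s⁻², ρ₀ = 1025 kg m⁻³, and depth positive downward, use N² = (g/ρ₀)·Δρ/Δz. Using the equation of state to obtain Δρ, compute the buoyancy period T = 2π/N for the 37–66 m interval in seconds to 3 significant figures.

204 s

ΔT = +1.5 K, ΔS = +4.08 psu (deep − shallow).
Δρ/ρ₀ = −αΔT + βΔS = -3.75 × 10⁻⁴ + 3.1824 × 10⁻³ = 2.8074 × 10⁻³, so Δρ ≈ 2.878 kg m⁻³.
N² = (g/ρ₀)·Δρ/Δz = g·(Δρ/ρ₀)/Δz = 9.81 × 2.8074 × 10⁻³ / 29 = 9.4968 × 10⁻⁴ s⁻².
N = √(9.4968 × 10⁻⁴) = 0.030817 rad s⁻¹ → T = 2π/N = 203.89 s ≈ 204 s.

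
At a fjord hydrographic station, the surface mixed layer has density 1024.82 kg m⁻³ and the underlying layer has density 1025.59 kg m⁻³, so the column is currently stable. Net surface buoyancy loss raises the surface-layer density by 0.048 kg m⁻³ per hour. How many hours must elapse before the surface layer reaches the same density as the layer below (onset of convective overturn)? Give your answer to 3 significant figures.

16.0 hours

Density deficit of the surface layer: 1025.59 − 1024.82 = 0.77 kg m⁻³.
Required change = 0.77 / 0.048 = 16.0 hours.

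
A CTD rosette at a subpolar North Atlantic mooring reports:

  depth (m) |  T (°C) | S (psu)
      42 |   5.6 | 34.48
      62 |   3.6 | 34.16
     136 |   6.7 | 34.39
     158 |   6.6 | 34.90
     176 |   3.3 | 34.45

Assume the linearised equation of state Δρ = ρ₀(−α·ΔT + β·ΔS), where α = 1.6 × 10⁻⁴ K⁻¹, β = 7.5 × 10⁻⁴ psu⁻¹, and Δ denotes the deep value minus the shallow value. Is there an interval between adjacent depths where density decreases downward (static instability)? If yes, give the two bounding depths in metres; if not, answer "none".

Evaluate Δρ/ρ₀ = −αΔT + βΔS across each adjacent pair:
  42–62 m: −αΔT+βΔS = −(1.6 × 10⁻⁴)(-2.0)+(7.5 × 10⁻⁴)(-0.32) = 8.0 × 10⁻⁵ → stable
  62–136 m: −αΔT+βΔS = −(1.6 × 10⁻⁴)(+3.1)+(7.5 × 10⁻⁴)(+0.23) = -3.2 × 10⁻⁴ → UNSTABLE
  136–158 m: −αΔT+βΔS = −(1.6 × 10⁻⁴)(-0.1)+(7.5 × 10⁻⁴)(+0.51) = 4.0 × 10⁻⁴ → stable
  158–176 m: −αΔT+βΔS = −(1.6 × 10⁻⁴)(-3.3)+(7.5 × 10⁻⁴)(-0.45) = 1.9 × 10⁻⁴ → stable
The 62–136 m interval has Δρ < 0: lighter water underlies denser water.

62–136 m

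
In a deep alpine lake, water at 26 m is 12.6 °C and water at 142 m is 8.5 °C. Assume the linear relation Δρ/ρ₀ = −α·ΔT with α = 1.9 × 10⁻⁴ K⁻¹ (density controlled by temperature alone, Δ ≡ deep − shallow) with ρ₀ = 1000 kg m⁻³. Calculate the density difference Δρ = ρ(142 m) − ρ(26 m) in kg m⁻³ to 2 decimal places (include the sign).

ΔT = -4.1 K, Δρ/ρ₀ = −αΔT = 7.79 × 10⁻⁴.
Δρ = 1000 × (7.79 × 10⁻⁴) = +0.78 kg m⁻³.
Positive Δρ: denser below, stable.

+0.78 kg m⁻³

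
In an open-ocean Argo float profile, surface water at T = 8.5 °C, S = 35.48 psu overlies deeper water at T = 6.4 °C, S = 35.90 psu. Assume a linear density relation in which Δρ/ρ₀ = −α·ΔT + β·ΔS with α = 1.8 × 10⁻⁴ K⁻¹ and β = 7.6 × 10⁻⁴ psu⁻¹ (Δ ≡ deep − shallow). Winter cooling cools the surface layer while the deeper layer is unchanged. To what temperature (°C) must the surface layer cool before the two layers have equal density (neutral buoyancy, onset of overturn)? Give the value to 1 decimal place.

Neutral buoyancy requires Δρ = 0, i.e. −α(T_deep − T_surf′) + β(S_deep − S_surf) = 0.
T_surf′ = T_deep − (β/α)·ΔS = 6.4 − (7.6 × 10⁻⁴/1.8 × 10⁻⁴)·(+0.42) = 4.627 °C.
Cooling required: 8.5 − (4.627) = 3.873 °C.

4.6 °C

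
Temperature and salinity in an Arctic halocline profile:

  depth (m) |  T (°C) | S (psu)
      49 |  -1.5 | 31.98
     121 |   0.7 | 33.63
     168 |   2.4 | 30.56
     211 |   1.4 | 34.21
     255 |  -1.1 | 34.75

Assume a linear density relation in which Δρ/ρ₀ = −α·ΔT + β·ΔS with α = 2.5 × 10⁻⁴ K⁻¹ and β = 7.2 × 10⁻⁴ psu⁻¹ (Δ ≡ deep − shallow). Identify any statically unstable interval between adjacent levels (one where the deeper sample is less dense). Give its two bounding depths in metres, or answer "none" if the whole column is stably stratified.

121–168 m

Evaluate Δρ/ρ₀ = −αΔT + βΔS across each adjacent pair:
  49–121 m: −αΔT+βΔS = −(2.5 × 10⁻⁴)(+2.2)+(7.2 × 10⁻⁴)(+1.65) = 6.4 × 10⁻⁴ → stable
  121–168 m: −αΔT+βΔS = −(2.5 × 10⁻⁴)(+1.7)+(7.2 × 10⁻⁴)(-3.07) = -2.6 × 10⁻³ → UNSTABLE
  168–211 m: −αΔT+βΔS = −(2.5 × 10⁻⁴)(-1.0)+(7.2 × 10⁻⁴)(+3.65) = 2.9 × 10⁻³ → stable
  211–255 m: −αΔT+βΔS = −(2.5 × 10⁻⁴)(-2.5)+(7.2 × 10⁻⁴)(+0.54) = 1.0 × 10⁻³ → stable
The 121–168 m interval has Δρ < 0: lighter water underlies denser water.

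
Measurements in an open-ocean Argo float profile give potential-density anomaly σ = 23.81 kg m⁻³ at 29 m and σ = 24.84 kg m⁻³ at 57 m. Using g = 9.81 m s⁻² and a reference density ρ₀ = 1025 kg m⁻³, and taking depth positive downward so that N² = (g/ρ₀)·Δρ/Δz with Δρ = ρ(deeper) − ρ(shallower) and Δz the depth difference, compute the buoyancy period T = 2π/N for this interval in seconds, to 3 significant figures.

335 s

Δρ = 1024.84 − 1023.81 = 1.03 kg m⁻³ over Δz = 57 − 29 = 28 m.
N² = (9.81/1025) × (1.03/28) = 3.5207 × 10⁻⁴ s⁻².
N = √(3.5207 × 10⁻⁴) = 0.018764 rad s⁻¹, so T = 2π/N = 334.85 s ≈ 335 s.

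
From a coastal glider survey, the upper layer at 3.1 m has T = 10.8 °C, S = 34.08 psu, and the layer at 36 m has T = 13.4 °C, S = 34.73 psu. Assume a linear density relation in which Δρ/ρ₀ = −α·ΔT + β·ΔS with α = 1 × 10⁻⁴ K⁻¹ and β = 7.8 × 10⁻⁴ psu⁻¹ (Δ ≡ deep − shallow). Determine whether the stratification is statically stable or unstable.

stable

ΔT = 13.4 − 10.8 = +2.6 K and ΔS = 34.73 − 34.08 = +0.65 psu (deep − shallow).
−αΔT = -2.60 × 10⁻⁴; βΔS = 5.07 × 10⁻⁴; sum Δρ/ρ₀ = 2.47 × 10⁻⁴.
Δρ/ρ₀ > 0, so Δρ > 0: deeper water is denser → statically stable.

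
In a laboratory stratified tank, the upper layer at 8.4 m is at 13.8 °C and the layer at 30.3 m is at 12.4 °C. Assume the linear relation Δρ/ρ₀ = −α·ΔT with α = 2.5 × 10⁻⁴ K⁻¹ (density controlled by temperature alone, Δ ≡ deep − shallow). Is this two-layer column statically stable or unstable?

stable

ΔT = 12.4 − 13.8 = -1.4 K, so Δρ/ρ₀ = −αΔT = 3.50 × 10⁻⁴.
Δρ/ρ₀ > 0, so Δρ > 0: deeper water is denser → statically stable.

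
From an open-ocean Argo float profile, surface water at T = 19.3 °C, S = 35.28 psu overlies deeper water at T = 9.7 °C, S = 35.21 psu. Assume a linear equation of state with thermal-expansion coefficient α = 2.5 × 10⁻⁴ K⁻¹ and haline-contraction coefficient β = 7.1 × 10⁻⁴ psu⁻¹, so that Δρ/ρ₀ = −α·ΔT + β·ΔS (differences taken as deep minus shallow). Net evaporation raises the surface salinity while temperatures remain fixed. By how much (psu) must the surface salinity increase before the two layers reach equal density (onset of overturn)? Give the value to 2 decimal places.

Neutral buoyancy requires −α(T_deep − T_surf) + β(S_deep − S_surf′) = 0.
S_surf′ = S_deep − (α/β)·ΔT = 35.21 − (2.5 × 10⁻⁴/7.1 × 10⁻⁴)·(-9.6) = 38.5903 psu.
Increase required: 38.5903 − 35.28 = 3.3103 psu.

3.31 psu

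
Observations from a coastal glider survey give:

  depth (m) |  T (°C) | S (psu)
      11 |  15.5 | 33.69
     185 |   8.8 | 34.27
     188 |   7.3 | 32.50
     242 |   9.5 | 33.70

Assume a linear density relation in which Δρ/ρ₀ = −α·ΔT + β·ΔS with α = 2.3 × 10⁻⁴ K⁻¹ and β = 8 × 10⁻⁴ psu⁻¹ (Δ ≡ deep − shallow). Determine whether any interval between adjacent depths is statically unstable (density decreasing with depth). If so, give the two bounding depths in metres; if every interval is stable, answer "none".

185–188 m

Evaluate Δρ/ρ₀ = −αΔT + βΔS across each adjacent pair:
  11–185 m: −αΔT+βΔS = −(2.3 × 10⁻⁴)(-6.7)+(8 × 10⁻⁴)(+0.58) = 2.0 × 10⁻³ → stable
  185–188 m: −αΔT+βΔS = −(2.3 × 10⁻⁴)(-1.5)+(8 × 10⁻⁴)(-1.77) = -1.1 × 10⁻³ → UNSTABLE
  188–242 m: −αΔT+βΔS = −(2.3 × 10⁻⁴)(+2.2)+(8 × 10⁻⁴)(+1.20) = 4.5 × 10⁻⁴ → stable
The 185–188 m interval has Δρ < 0: lighter water underlies denser water.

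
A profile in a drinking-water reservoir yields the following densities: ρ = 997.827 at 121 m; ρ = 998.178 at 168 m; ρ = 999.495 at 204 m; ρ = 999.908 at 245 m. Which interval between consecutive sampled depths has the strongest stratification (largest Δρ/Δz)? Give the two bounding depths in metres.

Compute the density gradient over each adjacent pair:
  121–168 m: Δρ/Δz = 0.351/47 = 7.5 × 10⁻³ kg m⁻⁴
  168–204 m: Δρ/Δz = 1.317/36 = 0.037 kg m⁻⁴
  204–245 m: Δρ/Δz = 0.413/41 = 0.010 kg m⁻⁴
The largest gradient is in the 168–204 m interval — the pycnocline.

168–204 m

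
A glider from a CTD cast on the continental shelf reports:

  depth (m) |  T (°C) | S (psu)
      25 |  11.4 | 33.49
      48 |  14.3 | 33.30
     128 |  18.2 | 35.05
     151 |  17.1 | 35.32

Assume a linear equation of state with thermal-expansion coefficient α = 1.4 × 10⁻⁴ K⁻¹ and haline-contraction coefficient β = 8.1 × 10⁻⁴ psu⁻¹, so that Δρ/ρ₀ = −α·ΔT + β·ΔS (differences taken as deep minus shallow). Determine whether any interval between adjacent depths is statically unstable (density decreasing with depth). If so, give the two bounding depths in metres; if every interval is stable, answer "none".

25–48 m

Evaluate Δρ/ρ₀ = −αΔT + βΔS across each adjacent pair:
  25–48 m: −αΔT+βΔS = −(1.4 × 10⁻⁴)(+2.9)+(8.1 × 10⁻⁴)(-0.19) = -5.6 × 10⁻⁴ → UNSTABLE
  48–128 m: −αΔT+βΔS = −(1.4 × 10⁻⁴)(+3.9)+(8.1 × 10⁻⁴)(+1.75) = 8.7 × 10⁻⁴ → stable
  128–151 m: −αΔT+βΔS = −(1.4 × 10⁻⁴)(-1.1)+(8.1 × 10⁻⁴)(+0.27) = 3.7 × 10⁻⁴ → stable
The 25–48 m interval has Δρ < 0: lighter water underlies denser water.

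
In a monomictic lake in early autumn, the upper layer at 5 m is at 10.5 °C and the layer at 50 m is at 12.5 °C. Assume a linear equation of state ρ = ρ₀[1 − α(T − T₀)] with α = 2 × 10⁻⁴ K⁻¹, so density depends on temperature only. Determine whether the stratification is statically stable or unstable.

ΔT = 12.5 − 10.5 = +2.0 K, so Δρ/ρ₀ = −αΔT = -4.00 × 10⁻⁴.
Δρ/ρ₀ < 0, so Δρ < 0: deeper water is lighter → statically unstable; the column would overturn.

unstable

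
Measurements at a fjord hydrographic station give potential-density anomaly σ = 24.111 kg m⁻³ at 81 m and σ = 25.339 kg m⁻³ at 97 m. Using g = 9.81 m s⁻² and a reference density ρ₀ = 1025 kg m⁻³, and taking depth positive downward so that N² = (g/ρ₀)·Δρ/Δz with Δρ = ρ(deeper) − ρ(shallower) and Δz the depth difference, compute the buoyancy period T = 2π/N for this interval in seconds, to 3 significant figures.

232 s

Δρ = 1025.339 − 1024.111 = 1.228 kg m⁻³ over Δz = 97 − 81 = 16 m.
N² = (9.81/1025) × (1.228/16) = 7.3455 × 10⁻⁴ s⁻².
N = √(7.3455 × 10⁻⁴) = 0.027103 rad s⁻¹, so T = 2π/N = 231.83 s ≈ 232 s.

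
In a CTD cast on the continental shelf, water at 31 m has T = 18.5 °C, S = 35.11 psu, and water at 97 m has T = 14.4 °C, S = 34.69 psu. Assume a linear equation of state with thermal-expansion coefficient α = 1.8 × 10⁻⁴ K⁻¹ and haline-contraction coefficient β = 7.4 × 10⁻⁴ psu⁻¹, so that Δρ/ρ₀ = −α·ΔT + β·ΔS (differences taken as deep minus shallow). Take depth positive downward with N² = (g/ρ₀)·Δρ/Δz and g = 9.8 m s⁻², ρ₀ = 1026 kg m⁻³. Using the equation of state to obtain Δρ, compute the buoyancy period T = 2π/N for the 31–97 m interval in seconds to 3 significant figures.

ΔT = -4.1 K, ΔS = -0.42 psu (deep − shallow).
Δρ/ρ₀ = −αΔT + βΔS = 7.38 × 10⁻⁴ − 3.108 × 10⁻⁴ = 4.272 × 10⁻⁴, so Δρ ≈ 0.4383 kg m⁻³.
N² = (g/ρ₀)·Δρ/Δz = g·(Δρ/ρ₀)/Δz = 9.8 × 4.272 × 10⁻⁴ / 66 = 6.3433 × 10⁻⁵ s⁻².
N = √(6.3433 × 10⁻⁵) = 7.9645 × 10⁻³ rad s⁻¹ → T = 2π/N = 788.90 s ≈ 789 s.

789 s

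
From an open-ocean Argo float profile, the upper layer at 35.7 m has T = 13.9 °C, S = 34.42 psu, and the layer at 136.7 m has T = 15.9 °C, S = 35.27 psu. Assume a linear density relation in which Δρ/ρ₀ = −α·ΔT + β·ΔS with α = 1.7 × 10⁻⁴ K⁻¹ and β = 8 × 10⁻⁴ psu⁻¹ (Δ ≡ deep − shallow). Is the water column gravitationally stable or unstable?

stable

ΔT = 15.9 − 13.9 = +2.0 K and ΔS = 35.27 − 34.42 = +0.85 psu (deep − shallow).
−αΔT = -3.40 × 10⁻⁴; βΔS = 6.80 × 10⁻⁴; sum Δρ/ρ₀ = 3.40 × 10⁻⁴.
Δρ/ρ₀ > 0, so Δρ > 0: deeper water is denser → statically stable.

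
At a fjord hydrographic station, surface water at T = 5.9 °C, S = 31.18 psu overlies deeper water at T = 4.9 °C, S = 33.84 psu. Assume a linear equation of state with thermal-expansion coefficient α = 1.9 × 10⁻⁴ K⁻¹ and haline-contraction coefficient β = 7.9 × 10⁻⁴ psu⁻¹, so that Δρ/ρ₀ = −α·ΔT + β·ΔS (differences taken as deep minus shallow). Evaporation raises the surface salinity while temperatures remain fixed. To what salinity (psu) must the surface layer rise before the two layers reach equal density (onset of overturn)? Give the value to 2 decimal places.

34.08 psu

Neutral buoyancy requires −α(T_deep − T_surf) + β(S_deep − S_surf′) = 0.
S_surf′ = S_deep − (α/β)·ΔT = 33.84 − (1.9 × 10⁻⁴/7.9 × 10⁻⁴)·(-1.0) = 34.0805 psu.
Increase required: 34.0805 − 31.18 = 2.9005 psu.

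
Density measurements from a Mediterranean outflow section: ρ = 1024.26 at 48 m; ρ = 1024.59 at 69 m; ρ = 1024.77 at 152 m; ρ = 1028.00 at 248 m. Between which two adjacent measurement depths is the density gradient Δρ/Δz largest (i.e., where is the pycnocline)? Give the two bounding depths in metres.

Compute the density gradient over each adjacent pair:
  48–69 m: Δρ/Δz = 0.33/21 = 0.016 kg m⁻⁴
  69–152 m: Δρ/Δz = 0.18/83 = 2.2 × 10⁻³ kg m⁻⁴
  152–248 m: Δρ/Δz = 3.23/96 = 0.034 kg m⁻⁴
The largest gradient is in the 152–248 m interval — the pycnocline.

152–248 m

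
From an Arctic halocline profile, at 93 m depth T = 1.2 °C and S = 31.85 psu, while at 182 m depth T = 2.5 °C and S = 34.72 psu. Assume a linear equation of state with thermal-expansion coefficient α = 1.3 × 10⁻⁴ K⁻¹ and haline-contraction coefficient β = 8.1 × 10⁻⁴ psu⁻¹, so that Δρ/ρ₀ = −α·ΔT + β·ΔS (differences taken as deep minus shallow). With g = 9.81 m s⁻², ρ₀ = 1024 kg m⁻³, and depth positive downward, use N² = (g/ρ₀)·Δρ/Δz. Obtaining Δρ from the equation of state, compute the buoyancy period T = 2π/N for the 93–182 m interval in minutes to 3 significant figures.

6.79 min

ΔT = +1.3 K, ΔS = +2.87 psu (deep − shallow).
Δρ/ρ₀ = −αΔT + βΔS = -1.69 × 10⁻⁴ + 2.3247 × 10⁻³ = 2.1557 × 10⁻³, so Δρ ≈ 2.207 kg m⁻³.
N² = (g/ρ₀)·Δρ/Δz = g·(Δρ/ρ₀)/Δz = 9.81 × 2.1557 × 10⁻³ / 89 = 2.3761 × 10⁻⁴ s⁻².
N = √(2.3761 × 10⁻⁴) = 0.015415 rad s⁻¹ → T = 2π/N = 407.60 s = 6.7933 min ≈ 6.79 min.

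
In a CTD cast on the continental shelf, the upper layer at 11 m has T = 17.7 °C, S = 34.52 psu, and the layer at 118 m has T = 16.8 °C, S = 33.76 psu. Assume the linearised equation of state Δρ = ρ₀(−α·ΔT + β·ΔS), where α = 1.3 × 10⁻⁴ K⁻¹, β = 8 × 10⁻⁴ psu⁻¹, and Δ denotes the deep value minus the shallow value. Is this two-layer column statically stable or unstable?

unstable

ΔT = 16.8 − 17.7 = -0.9 K and ΔS = 33.76 − 34.52 = -0.76 psu (deep − shallow).
−αΔT = 1.17 × 10⁻⁴; βΔS = -6.08 × 10⁻⁴; sum Δρ/ρ₀ = -4.91 × 10⁻⁴.
Δρ/ρ₀ < 0, so Δρ < 0: deeper water is lighter → statically unstable; the column would overturn.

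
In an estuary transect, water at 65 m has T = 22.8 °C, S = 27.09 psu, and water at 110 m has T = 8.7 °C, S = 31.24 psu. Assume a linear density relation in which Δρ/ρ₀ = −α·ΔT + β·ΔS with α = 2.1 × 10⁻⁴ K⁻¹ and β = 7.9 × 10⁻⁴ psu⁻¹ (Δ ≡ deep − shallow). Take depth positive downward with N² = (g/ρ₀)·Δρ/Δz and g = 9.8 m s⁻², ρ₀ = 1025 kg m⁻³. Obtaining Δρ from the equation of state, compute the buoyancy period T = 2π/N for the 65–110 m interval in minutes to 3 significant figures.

ΔT = -14.1 K, ΔS = +4.15 psu (deep − shallow).
Δρ/ρ₀ = −αΔT + βΔS = 2.961 × 10⁻³ + 3.2785 × 10⁻³ = 6.2395 × 10⁻³, so Δρ ≈ 6.395 kg m⁻³.
N² = (g/ρ₀)·Δρ/Δz = g·(Δρ/ρ₀)/Δz = 9.8 × 6.2395 × 10⁻³ / 45 = 1.3588 × 10⁻³ s⁻².
N = √(1.3588 × 10⁻³) = 0.036862 rad s⁻¹ → T = 2π/N = 170.45 s = 2.8408 min ≈ 2.84 min.

2.84 min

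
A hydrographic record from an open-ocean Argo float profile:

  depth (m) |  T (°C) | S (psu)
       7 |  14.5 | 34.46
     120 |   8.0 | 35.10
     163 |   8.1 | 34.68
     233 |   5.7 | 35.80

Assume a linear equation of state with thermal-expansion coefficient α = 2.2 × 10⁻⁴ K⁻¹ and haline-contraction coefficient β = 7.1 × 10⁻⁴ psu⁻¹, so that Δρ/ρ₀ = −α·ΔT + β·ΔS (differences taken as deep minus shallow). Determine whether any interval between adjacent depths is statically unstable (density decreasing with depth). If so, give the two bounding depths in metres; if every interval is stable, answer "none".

Evaluate Δρ/ρ₀ = −αΔT + βΔS across each adjacent pair:
  7–120 m: −αΔT+βΔS = −(2.2 × 10⁻⁴)(-6.5)+(7.1 × 10⁻⁴)(+0.64) = 1.9 × 10⁻³ → stable
  120–163 m: −αΔT+βΔS = −(2.2 × 10⁻⁴)(+0.1)+(7.1 × 10⁻⁴)(-0.42) = -3.2 × 10⁻⁴ → UNSTABLE
  163–233 m: −αΔT+βΔS = −(2.2 × 10⁻⁴)(-2.4)+(7.1 × 10⁻⁴)(+1.12) = 1.3 × 10⁻³ → stable
The 120–163 m interval has Δρ < 0: lighter water underlies denser water.

120–163 m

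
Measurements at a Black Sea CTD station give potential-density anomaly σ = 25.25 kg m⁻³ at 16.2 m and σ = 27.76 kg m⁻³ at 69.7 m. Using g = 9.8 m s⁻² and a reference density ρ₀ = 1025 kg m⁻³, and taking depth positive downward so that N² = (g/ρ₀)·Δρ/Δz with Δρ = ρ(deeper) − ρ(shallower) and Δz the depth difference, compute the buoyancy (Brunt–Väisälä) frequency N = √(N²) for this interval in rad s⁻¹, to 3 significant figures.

Δρ = 1027.76 − 1025.25 = 2.51 kg m⁻³ over Δz = 69.7 − 16.2 = 53.5 m.
N² = (9.8/1025) × (2.51/53.5) = 4.4856 × 10⁻⁴ s⁻².
N = √(4.4856 × 10⁻⁴) = 0.021179 rad s⁻¹ ≈ 0.0212 rad s⁻¹.

0.0212 rad s⁻¹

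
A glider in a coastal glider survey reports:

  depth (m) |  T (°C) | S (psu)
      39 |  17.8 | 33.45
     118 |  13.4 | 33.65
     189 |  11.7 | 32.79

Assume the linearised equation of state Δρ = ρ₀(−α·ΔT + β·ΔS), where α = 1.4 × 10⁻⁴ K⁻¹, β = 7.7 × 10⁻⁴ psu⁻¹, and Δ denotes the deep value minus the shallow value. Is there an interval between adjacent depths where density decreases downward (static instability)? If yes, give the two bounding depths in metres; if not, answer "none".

Evaluate Δρ/ρ₀ = −αΔT + βΔS across each adjacent pair:
  39–118 m: −αΔT+βΔS = −(1.4 × 10⁻⁴)(-4.4)+(7.7 × 10⁻⁴)(+0.20) = 7.7 × 10⁻⁴ → stable
  118–189 m: −αΔT+βΔS = −(1.4 × 10⁻⁴)(-1.7)+(7.7 × 10⁻⁴)(-0.86) = -4.2 × 10⁻⁴ → UNSTABLE
The 118–189 m interval has Δρ < 0: lighter water underlies denser water.

118–189 m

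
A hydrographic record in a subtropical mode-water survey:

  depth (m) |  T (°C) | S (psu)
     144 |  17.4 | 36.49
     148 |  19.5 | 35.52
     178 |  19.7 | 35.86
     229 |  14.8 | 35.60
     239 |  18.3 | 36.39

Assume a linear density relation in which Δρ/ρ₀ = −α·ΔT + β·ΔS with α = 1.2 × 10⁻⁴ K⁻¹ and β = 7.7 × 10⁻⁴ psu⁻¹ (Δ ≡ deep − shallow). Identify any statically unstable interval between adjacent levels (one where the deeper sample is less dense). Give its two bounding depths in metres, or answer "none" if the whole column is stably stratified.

144–148 m

Evaluate Δρ/ρ₀ = −αΔT + βΔS across each adjacent pair:
  144–148 m: −αΔT+βΔS = −(1.2 × 10⁻⁴)(+2.1)+(7.7 × 10⁻⁴)(-0.97) = -1.0 × 10⁻³ → UNSTABLE
  148–178 m: −αΔT+βΔS = −(1.2 × 10⁻⁴)(+0.2)+(7.7 × 10⁻⁴)(+0.34) = 2.4 × 10⁻⁴ → stable
  178–229 m: −αΔT+βΔS = −(1.2 × 10⁻⁴)(-4.9)+(7.7 × 10⁻⁴)(-0.26) = 3.9 × 10⁻⁴ → stable
  229–239 m: −αΔT+βΔS = −(1.2 × 10⁻⁴)(+3.5)+(7.7 × 10⁻⁴)(+0.79) = 1.9 × 10⁻⁴ → stable
The 144–148 m interval has Δρ < 0: lighter water underlies denser water.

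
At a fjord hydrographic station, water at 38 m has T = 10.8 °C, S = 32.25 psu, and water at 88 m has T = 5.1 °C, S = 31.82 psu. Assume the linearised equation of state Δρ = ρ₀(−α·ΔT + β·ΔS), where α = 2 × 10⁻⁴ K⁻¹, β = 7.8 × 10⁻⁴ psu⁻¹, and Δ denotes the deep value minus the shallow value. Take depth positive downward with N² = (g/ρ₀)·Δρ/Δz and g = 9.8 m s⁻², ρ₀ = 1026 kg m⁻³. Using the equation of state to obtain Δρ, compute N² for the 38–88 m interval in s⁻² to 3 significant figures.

1.58 × 10⁻⁴ s⁻²

ΔT = -5.7 K, ΔS = -0.43 psu (deep − shallow).
Δρ/ρ₀ = −αΔT + βΔS = 1.14 × 10⁻³ − 3.354 × 10⁻⁴ = 8.046 × 10⁻⁴, so Δρ ≈ 0.8255 kg m⁻³.
N² = (g/ρ₀)·Δρ/Δz = g·(Δρ/ρ₀)/Δz = 9.8 × 8.046 × 10⁻⁴ / 50 = 1.5770 × 10⁻⁴ s⁻² ≈ 1.58 × 10⁻⁴ s⁻².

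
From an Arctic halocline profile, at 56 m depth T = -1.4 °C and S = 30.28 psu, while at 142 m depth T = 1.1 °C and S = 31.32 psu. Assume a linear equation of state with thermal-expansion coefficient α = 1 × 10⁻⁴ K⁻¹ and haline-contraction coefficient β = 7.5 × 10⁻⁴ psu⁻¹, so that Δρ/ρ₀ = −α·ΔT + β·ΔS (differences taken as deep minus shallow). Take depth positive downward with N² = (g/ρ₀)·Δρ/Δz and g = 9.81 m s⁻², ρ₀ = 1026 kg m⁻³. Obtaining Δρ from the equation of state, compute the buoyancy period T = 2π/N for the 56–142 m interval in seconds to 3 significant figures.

ΔT = +2.5 K, ΔS = +1.04 psu (deep − shallow).
Δρ/ρ₀ = −αΔT + βΔS = -2.50 × 10⁻⁴ + 7.80 × 10⁻⁴ = 5.30 × 10⁻⁴, so Δρ ≈ 0.5438 kg m⁻³.
N² = (g/ρ₀)·Δρ/Δz = g·(Δρ/ρ₀)/Δz = 9.81 × 5.30 × 10⁻⁴ / 86 = 6.0457 × 10⁻⁵ s⁻².
N = √(6.0457 × 10⁻⁵) = 7.7754 × 10⁻³ rad s⁻¹ → T = 2π/N = 808.09 s ≈ 808 s.

808 s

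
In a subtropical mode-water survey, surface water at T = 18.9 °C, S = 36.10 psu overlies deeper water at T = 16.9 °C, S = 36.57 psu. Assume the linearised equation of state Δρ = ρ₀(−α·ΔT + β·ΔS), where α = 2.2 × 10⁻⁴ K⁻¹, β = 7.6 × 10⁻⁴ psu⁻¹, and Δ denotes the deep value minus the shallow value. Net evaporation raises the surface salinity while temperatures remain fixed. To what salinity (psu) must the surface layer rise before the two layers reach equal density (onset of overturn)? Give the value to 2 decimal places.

37.15 psu

Neutral buoyancy requires −α(T_deep − T_surf) + β(S_deep − S_surf′) = 0.
S_surf′ = S_deep − (α/β)·ΔT = 36.57 − (2.2 × 10⁻⁴/7.6 × 10⁻⁴)·(-2.0) = 37.1489 psu.
Increase required: 37.1489 − 36.10 = 1.0489 psu.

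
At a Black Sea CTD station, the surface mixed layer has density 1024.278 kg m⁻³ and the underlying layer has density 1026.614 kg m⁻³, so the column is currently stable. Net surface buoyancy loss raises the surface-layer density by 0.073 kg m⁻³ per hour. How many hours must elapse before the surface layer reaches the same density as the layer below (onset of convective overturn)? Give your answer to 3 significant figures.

Density deficit of the surface layer: 1026.614 − 1024.278 = 2.336 kg m⁻³.
Required change = 2.336 / 0.073 = 32.0 hours.

32.0 hours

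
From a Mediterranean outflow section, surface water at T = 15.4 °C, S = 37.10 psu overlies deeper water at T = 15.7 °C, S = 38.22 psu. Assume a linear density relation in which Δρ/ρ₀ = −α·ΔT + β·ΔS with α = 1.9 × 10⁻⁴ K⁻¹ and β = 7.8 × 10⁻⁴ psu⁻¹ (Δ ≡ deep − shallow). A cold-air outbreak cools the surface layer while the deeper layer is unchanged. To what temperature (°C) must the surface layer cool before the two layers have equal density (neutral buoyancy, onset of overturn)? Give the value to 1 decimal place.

Neutral buoyancy requires Δρ = 0, i.e. −α(T_deep − T_surf′) + β(S_deep − S_surf) = 0.
T_surf′ = T_deep − (β/α)·ΔS = 15.7 − (7.8 × 10⁻⁴/1.9 × 10⁻⁴)·(+1.12) = 11.102 °C.
Cooling required: 15.4 − (11.102) = 4.298 °C.

11.1 °C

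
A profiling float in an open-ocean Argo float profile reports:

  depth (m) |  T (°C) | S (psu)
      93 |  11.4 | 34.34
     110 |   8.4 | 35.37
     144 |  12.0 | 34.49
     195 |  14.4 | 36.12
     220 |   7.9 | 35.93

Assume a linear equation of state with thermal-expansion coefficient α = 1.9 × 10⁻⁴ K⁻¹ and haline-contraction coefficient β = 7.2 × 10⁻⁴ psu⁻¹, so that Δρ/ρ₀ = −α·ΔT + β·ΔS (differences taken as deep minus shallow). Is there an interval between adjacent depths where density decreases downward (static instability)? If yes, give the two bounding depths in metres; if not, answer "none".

Evaluate Δρ/ρ₀ = −αΔT + βΔS across each adjacent pair:
  93–110 m: −αΔT+βΔS = −(1.9 × 10⁻⁴)(-3.0)+(7.2 × 10⁻⁴)(+1.03) = 1.3 × 10⁻³ → stable
  110–144 m: −αΔT+βΔS = −(1.9 × 10⁻⁴)(+3.6)+(7.2 × 10⁻⁴)(-0.88) = -1.3 × 10⁻³ → UNSTABLE
  144–195 m: −αΔT+βΔS = −(1.9 × 10⁻⁴)(+2.4)+(7.2 × 10⁻⁴)(+1.63) = 7.2 × 10⁻⁴ → stable
  195–220 m: −αΔT+βΔS = −(1.9 × 10⁻⁴)(-6.5)+(7.2 × 10⁻⁴)(-0.19) = 1.1 × 10⁻³ → stable
The 110–144 m interval has Δρ < 0: lighter water underlies denser water.

110–144 m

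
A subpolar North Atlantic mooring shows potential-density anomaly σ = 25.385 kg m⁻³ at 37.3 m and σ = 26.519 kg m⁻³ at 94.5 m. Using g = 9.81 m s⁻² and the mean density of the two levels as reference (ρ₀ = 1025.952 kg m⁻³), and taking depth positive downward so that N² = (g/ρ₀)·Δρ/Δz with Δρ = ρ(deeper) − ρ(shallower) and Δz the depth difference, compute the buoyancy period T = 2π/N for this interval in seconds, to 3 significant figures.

456 s

Δρ = 1026.519 − 1025.385 = 1.134 kg m⁻³ over Δz = 94.5 − 37.3 = 57.2 m.
N² = (9.81/1025.952) × (1.134/57.2) = 1.8957 × 10⁻⁴ s⁻².
N = √(1.8957 × 10⁻⁴) = 0.013768 rad s⁻¹, so T = 2π/N = 456.36 s ≈ 456 s.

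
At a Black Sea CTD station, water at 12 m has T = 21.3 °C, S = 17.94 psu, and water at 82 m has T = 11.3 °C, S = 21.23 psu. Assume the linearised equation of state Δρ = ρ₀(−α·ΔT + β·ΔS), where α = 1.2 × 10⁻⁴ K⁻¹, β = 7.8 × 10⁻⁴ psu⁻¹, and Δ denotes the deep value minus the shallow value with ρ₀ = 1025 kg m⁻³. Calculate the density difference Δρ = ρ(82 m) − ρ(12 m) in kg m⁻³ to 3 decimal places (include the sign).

+3.860 kg m⁻³

ΔT = -10.0 K, ΔS = +3.29 psu (deep − shallow).
Δρ/ρ₀ = −(1.2 × 10⁻⁴)(-10.0) + (7.8 × 10⁻⁴)(+3.29) = 3.7662 × 10⁻³.
Δρ = 1025 × (3.7662 × 10⁻³) = +3.860 kg m⁻³.
Positive Δρ: denser below, stable.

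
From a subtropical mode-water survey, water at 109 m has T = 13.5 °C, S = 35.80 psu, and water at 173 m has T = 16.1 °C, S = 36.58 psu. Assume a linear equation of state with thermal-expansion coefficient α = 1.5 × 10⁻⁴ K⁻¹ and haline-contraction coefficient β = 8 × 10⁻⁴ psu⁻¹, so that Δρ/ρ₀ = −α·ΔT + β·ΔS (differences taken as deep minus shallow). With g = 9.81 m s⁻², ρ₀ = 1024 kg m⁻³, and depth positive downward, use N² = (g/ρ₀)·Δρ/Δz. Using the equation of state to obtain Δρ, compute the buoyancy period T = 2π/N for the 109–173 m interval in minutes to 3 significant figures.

ΔT = +2.6 K, ΔS = +0.78 psu (deep − shallow).
Δρ/ρ₀ = −αΔT + βΔS = -3.90 × 10⁻⁴ + 6.24 × 10⁻⁴ = 2.34 × 10⁻⁴, so Δρ ≈ 0.2396 kg m⁻³.
N² = (g/ρ₀)·Δρ/Δz = g·(Δρ/ρ₀)/Δz = 9.81 × 2.34 × 10⁻⁴ / 64 = 3.5868 × 10⁻⁵ s⁻².
N = √(3.5868 × 10⁻⁵) = 5.9890 × 10⁻³ rad s⁻¹ → T = 2π/N = 1.0491 × 10³ s = 17.485 min ≈ 17.5 min.

17.5 min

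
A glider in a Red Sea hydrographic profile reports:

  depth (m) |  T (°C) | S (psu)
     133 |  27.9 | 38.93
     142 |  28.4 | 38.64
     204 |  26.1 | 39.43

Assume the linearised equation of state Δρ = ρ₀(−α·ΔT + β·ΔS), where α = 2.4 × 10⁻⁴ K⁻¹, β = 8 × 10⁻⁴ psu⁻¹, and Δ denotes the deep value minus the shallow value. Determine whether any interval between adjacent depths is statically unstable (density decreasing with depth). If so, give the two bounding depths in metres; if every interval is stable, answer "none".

Evaluate Δρ/ρ₀ = −αΔT + βΔS across each adjacent pair:
  133–142 m: −αΔT+βΔS = −(2.4 × 10⁻⁴)(+0.5)+(8 × 10⁻⁴)(-0.29) = -3.5 × 10⁻⁴ → UNSTABLE
  142–204 m: −αΔT+βΔS = −(2.4 × 10⁻⁴)(-2.3)+(8 × 10⁻⁴)(+0.79) = 1.2 × 10⁻³ → stable
The 133–142 m interval has Δρ < 0: lighter water underlies denser water.

133–142 m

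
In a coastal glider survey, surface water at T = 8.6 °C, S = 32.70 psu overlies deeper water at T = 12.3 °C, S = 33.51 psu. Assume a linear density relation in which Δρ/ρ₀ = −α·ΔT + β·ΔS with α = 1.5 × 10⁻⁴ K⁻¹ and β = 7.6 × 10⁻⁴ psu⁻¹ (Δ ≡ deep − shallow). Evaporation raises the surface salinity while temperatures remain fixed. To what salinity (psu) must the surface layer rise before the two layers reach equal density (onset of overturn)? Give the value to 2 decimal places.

Neutral buoyancy requires −α(T_deep − T_surf) + β(S_deep − S_surf′) = 0.
S_surf′ = S_deep − (α/β)·ΔT = 33.51 − (1.5 × 10⁻⁴/7.6 × 10⁻⁴)·(+3.7) = 32.7797 psu.
Increase required: 32.7797 − 32.70 = 0.0797 psu.

32.78 psu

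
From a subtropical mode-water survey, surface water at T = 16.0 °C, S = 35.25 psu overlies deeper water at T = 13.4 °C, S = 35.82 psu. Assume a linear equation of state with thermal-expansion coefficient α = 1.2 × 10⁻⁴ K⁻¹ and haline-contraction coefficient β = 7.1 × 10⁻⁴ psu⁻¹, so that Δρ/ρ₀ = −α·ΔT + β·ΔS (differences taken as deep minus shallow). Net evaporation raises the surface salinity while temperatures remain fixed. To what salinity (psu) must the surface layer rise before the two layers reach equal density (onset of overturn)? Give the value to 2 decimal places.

Neutral buoyancy requires −α(T_deep − T_surf) + β(S_deep − S_surf′) = 0.
S_surf′ = S_deep − (α/β)·ΔT = 35.82 − (1.2 × 10⁻⁴/7.1 × 10⁻⁴)·(-2.6) = 36.2594 psu.
Increase required: 36.2594 − 35.25 = 1.0094 psu.

36.26 psu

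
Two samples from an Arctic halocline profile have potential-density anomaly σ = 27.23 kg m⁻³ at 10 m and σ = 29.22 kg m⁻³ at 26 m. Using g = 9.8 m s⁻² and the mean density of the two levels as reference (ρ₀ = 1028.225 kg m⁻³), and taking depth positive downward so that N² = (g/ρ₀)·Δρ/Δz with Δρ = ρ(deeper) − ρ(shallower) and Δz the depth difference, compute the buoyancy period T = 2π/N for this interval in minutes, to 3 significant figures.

Δρ = 1029.22 − 1027.23 = 1.99 kg m⁻³ over Δz = 26 − 10 = 16 m.
N² = (9.8/1028.225) × (1.99/16) = 1.1854 × 10⁻³ s⁻².
N = √(1.1854 × 10⁻³) = 0.034430 rad s⁻¹, so T = 2π/N = 182.49 s = 3.0415 min ≈ 3.04 min.
A positive N² confirms static stability across the interval.

3.04 min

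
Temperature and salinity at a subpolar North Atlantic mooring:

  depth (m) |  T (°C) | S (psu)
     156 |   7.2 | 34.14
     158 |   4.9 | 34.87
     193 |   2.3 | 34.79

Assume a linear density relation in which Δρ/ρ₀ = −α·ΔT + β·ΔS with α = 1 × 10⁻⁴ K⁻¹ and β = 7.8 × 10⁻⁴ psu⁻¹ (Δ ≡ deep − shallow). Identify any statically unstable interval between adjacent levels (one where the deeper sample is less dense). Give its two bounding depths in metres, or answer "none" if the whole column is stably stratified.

none

Evaluate Δρ/ρ₀ = −αΔT + βΔS across each adjacent pair:
  156–158 m: −αΔT+βΔS = −(1 × 10⁻⁴)(-2.3)+(7.8 × 10⁻⁴)(+0.73) = 8.0 × 10⁻⁴ → stable
  158–193 m: −αΔT+βΔS = −(1 × 10⁻⁴)(-2.6)+(7.8 × 10⁻⁴)(-0.08) = 2.0 × 10⁻⁴ → stable
Every interval has Δρ > 0: the column is stably stratified throughout.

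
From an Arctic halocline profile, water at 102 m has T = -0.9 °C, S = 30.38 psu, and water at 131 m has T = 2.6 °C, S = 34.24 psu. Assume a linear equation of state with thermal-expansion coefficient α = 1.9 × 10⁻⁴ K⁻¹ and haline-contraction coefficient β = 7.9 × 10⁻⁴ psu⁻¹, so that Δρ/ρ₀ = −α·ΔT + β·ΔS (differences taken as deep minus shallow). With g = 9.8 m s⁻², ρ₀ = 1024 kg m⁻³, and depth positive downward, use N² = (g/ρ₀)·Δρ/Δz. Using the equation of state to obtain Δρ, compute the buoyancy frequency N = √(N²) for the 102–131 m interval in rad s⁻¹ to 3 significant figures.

0.0284 rad s⁻¹

ΔT = +3.5 K, ΔS = +3.86 psu (deep − shallow).
Δρ/ρ₀ = −αΔT + βΔS = -6.65 × 10⁻⁴ + 3.0494 × 10⁻³ = 2.3844 × 10⁻³, so Δρ ≈ 2.442 kg m⁻³.
N² = (g/ρ₀)·Δρ/Δz = g·(Δρ/ρ₀)/Δz = 9.8 × 2.3844 × 10⁻³ / 29 = 8.0576 × 10⁻⁴ s⁻².
N = √(8.0576 × 10⁻⁴) = 0.028386 rad s⁻¹ ≈ 0.0284 rad s⁻¹.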